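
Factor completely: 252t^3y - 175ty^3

7ty(6t + 5y)(6t - 5y)

Every term has a factor of 7ty. Then 36t^2 - 25y^2 = (6t)² − (5y)².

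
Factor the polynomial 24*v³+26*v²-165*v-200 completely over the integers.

(2*v+5)*(3*v-8)*(4*v+5)

Among the possible rational roots, v = 8/3 is a root, so (3*v-8) divides it; the quotient is 8*v²+30*v+25.
The remaining quadratic factors as (2*v+5)(4*v+5).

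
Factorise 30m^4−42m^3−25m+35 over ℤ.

(5m−7)(6m^3−5)

Group as (30m^4−25m) + (−42m^3+35) = 5m(6m^3−5) − 7(6m^3−5).
Both groups share the factor (6m^3−5).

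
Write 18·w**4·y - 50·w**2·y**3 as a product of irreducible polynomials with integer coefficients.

Pull out the common factor 2·w**2·y; 9·w**2 - 25·y**2 is a difference of squares.

2·w**2·y·(3·w + 5·y)·(3·w - 5·y)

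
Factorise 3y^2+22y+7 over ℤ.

Need a pair with product 3·7 = 21 and sum 22: that's 21 and 1.
Split the middle term: 3y^2+21y + y+7 = 3y(y+7) + (y+7).

(3y+1)(y+7)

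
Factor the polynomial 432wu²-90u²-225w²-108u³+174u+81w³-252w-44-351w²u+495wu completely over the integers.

Group: 3w(27w²-63wu+24w+18u²-18u+4) + (-6u-11)(27w²-63wu+24w+18u²-18u+4); both groups contain (27w²-63wu+24w+18u²-18u+4), so (3w-6u-11) is a factor with cofactor 27w²-63wu+24w+18u²-18u+4.
The cofactor groups again: 27w²-63wu+24w+18u²-18u+4 = 9w(3w-6u+2) + (-3u+2)(3w-6u+2); both groups contain (3w-6u+2), giving (9w-3u+2)(3w-6u+2).

(9w-3u+2)(3w-6u+2)(3w-6u-11)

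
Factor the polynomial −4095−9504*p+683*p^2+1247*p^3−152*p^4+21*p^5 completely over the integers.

Testing divisors of the constant over divisors of the leading coefficient, p = 3 is a root, so (p−3) is a factor; dividing leaves 21*p^4−89*p^3+980*p^2+3623*p+1365.
Continuing, p = −7/3 is a root, so (3*p+7) is a factor; dividing leaves 7*p^3−46*p^2+434*p+195.
Then p = −3/7 is a root, so (7*p+3) divides it; the quotient is p^2−7*p+65.
The quadratic p^2−7*p+65 has discriminant −211 < 0 and is irreducible over ℤ.

(3*p+7)*(7*p+3)*(p−3)*(p^2−7*p+65)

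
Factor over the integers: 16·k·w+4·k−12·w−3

Group as (16·k·w+4·k) + (−12·w−3) = 4·k·(4·w+1) − 3·(4·w+1).
Both groups share the factor (4·w+1).

(4·k−3)·(4·w+1)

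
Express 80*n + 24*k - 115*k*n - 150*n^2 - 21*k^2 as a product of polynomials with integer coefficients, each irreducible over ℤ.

-(3*k + 10*n)*(7*k + 15*n - 8)

Group: -3*k*(7*k + 15*n - 8) - 10*n*(7*k + 15*n - 8); both groups contain (7*k + 15*n - 8).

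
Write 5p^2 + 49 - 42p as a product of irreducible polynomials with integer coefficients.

Need a pair with product 5·49 = 245 and sum -42: that's -35 and -7.
Split the middle term: 5p^2 - 35p - 7p + 49 = 5p(p - 7) - 7(p - 7).

(5p - 7)(p - 7)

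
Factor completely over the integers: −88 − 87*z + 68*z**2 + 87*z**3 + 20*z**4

(4*z + 11)*(5*z + 8)*(z + 1)*(z − 1)

Among the possible rational roots, z = −8/5 is a root, so (5*z + 8) is a factor; dividing leaves 4*z**3 + 11*z**2 − 4*z − 11.
Next, z = −1 is a root, giving the factor (z + 1) and quotient 4*z**2 + 7*z − 11.
The remaining quadratic factors as (z − 1)(4*z + 11).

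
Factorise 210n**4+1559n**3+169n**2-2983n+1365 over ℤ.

(5n-3)(6n-5)(7n+13)(n+7)

Among the possible rational roots, n = 5/6 is a root, so (6n-5) is a factor; dividing leaves 35n**3+289n**2+269n-273.
Then n = -7 is a root, so (n+7) divides it; the quotient is 35n**2+44n-39.
The remaining quadratic factors as (7n+13)(5n-3).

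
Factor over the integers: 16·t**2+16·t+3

(4·t+1)·(4·t+3)

Need a pair with product 16·3 = 48 and sum 16: that's 12 and 4.
Split the middle term: 16·t**2+12·t + 4·t+3 = 4·t·(4·t+3) + (4·t+3).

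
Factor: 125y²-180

5(5y+6)(5y-6)

Pull out the common factor 5; 25y²-36 is a difference of squares.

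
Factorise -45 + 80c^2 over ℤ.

5(4c + 3)(4c - 3)

Every term has a factor of 5. Then 16c^2 - 9 = (4c)² − (3)².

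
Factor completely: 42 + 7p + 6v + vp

Group as (vp + 6v) + (7p + 42) = v(p + 6) + 7(p + 6).
Both groups share the factor (p + 6).

(p + 6)(v + 7)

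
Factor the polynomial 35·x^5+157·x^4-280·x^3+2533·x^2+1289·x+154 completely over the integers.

(5·x+1)·(7·x+2)·(x+7)·(x^2-3·x+11)

By the rational root theorem, x = -7 is a root, so (x+7) is a factor; dividing leaves 35·x^4-88·x^3+336·x^2+181·x+22.
Then x = -2/7 is a root, giving the factor (7·x+2) and quotient 5·x^3-14·x^2+52·x+11.
Then x = -1/5 is a root, so (5·x+1) is a factor; dividing leaves x^2-3·x+11.
The quadratic x^2-3·x+11 has discriminant -35 < 0 and is irreducible over ℤ.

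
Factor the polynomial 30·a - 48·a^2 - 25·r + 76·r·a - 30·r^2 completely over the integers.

Group: -6·r·(5·r - 6·a) + (8·a - 5)·(5·r - 6·a); both groups contain (5·r - 6·a).

-(5·r - 6·a)·(6·r - 8·a + 5)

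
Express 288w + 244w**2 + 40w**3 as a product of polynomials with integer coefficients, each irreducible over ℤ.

Pull out the common factor 4w, then factor the remaining trinomial.

4w(2w + 9)(5w + 8)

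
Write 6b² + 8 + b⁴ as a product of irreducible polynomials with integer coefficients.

Substitute u = b² to get a quadratic in u, then factor.
b² + 2 is irreducible over ℤ (always positive, so no real roots).
b² + 4 is irreducible over ℤ (sum of squares).

(b² + 2)(b² + 4)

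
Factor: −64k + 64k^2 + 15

Need a pair with product 64·15 = 960 and sum −64: that's −24 and −40.
Split the middle term: 64k^2 − 24k − 40k + 15 = 8k(8k − 3) − 5(8k − 3).

(8k − 3)(8k − 5)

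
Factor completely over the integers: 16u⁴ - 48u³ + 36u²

Pull out the common factor 4u², leaving 4u² - 12u + 9.
Recognize a perfect-square trinomial with the parts 3 and 2u.

4u²(2u - 3)²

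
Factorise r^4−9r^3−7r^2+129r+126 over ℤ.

Trying the rational-root candidates, r = 6 is a root, so (r−6) is a factor; dividing leaves r^3−3r^2−25r−21.
Next, r = −3 is a root, so (r+3) is a factor; dividing leaves r^2−6r−7.
The remaining quadratic factors as (r−7)(r+1).

(r+1)(r+3)(r−6)(r−7)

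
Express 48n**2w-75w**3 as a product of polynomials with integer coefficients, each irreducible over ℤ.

3w(4n+5w)(4n-5w)

Pull out the common factor 3w; 16n**2-25w**2 is a difference of squares.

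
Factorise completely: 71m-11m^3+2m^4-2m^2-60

Testing divisors of the constant over divisors of the leading coefficient, m = 1 is a root, so (m-1) divides it; the quotient is 2m^3-9m^2-11m+60.
Continuing, m = 4 is a root, so (m-4) is a factor; dividing leaves 2m^2-m-15.
The remaining quadratic factors as (m-3)(2m+5).

(2m+5)(m-1)(m-3)(m-4)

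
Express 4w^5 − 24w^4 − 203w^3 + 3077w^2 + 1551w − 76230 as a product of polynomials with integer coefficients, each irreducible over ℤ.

By the rational root theorem, w = −15/2 is a root, so (2w + 15) is a factor; dividing leaves 2w^4 − 27w^3 + 101w^2 + 781w − 5082.
Next, w = 6 is a root, so (w − 6) divides it; the quotient is 2w^3 − 15w^2 + 11w + 847.
Continuing, w = −11/2 is a root, so (2w + 11) is a factor; dividing leaves w^2 − 13w + 77.
The quadratic w^2 − 13w + 77 has discriminant −139 < 0 and is irreducible over ℤ.

(2w + 11)(2w + 15)(w − 6)(w^2 − 13w + 77)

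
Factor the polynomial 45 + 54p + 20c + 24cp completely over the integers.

(4c + 9)(6p + 5)

Group as (24cp + 20c) + (54p + 45) = 4c(6p + 5) + 9(6p + 5).
Both groups share the factor (6p + 5).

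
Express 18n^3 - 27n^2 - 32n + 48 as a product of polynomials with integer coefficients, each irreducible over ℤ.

Testing divisors of the constant over divisors of the leading coefficient, n = -4/3 is a root, giving the factor (3n + 4) and quotient 6n^2 - 17n + 12.
The remaining quadratic factors as (2n - 3)(3n - 4).

(2n - 3)(3n + 4)(3n - 4)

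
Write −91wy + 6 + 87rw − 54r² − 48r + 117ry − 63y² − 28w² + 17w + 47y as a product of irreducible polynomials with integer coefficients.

−(6r − 7w − 7y + 6)(9r − 4w − 9y − 1)

Group: −9r(6r − 7w − 7y + 6) + (4w + 9y + 1)(6r − 7w − 7y + 6); both groups contain (6r − 7w − 7y + 6).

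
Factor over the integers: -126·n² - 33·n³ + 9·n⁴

Pull out the common factor 3·n², then factor the remaining trinomial.

3·n²·(3·n + 7)·(n - 6)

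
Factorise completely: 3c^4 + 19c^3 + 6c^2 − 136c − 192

(3c − 8)(c + 2)(c + 3)(c + 4)

Testing divisors of the constant over divisors of the leading coefficient, c = −4 is a root, giving the factor (c + 4) and quotient 3c^3 + 7c^2 − 22c − 48.
Next, c = −3 is a root, so (c + 3) is a factor; dividing leaves 3c^2 − 2c − 16.
The remaining quadratic factors as (3c − 8)(c + 2).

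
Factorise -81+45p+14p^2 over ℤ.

Need a pair with product 14·(-81) = -1134 and sum 45: that's 63 and -18.
Split the middle term: 14p^2+63p - 18p-81 = 7p(2p+9) - 9(2p+9).

(2p+9)(7p-9)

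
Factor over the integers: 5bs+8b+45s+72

Group as (5bs+8b) + (45s+72) = b(5s+8) + 9(5s+8).
Both groups share the factor (5s+8).

(5s+8)(b+9)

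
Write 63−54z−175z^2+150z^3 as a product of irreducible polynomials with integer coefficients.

Testing divisors of the constant over divisors of the leading coefficient, z = 7/6 is a root, giving the factor (6z−7) and quotient 25z^2−9.
The remaining quadratic factors as (5z+3)(5z−3).

(5z+3)(5z−3)(6z−7)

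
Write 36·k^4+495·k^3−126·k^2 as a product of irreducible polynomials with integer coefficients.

9·k^2·(4·k−1)·(k+14)

Pull out the common factor 9·k^2, then factor the remaining trinomial.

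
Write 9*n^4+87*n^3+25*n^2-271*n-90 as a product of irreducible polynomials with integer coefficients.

Testing divisors of the constant over divisors of the leading coefficient, n = 5/3 is a root, so (3*n-5) divides it; the quotient is 3*n^3+34*n^2+65*n+18.
Continuing, n = -2 is a root, so (n+2) is a factor; dividing leaves 3*n^2+28*n+9.
The remaining quadratic factors as (n+9)(3*n+1).

(3*n+1)*(3*n-5)*(n+2)*(n+9)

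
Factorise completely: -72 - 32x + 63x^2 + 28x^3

(4x + 9)(7x^2 - 8)

Group as (28x^3 - 32x) + (63x^2 - 72) = 4x(7x^2 - 8) + 9(7x^2 - 8).
Both groups share the factor (7x^2 - 8).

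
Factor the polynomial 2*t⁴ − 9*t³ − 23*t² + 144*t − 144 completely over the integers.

(2*t − 3)*(t + 4)*(t − 3)*(t − 4)

Among the possible rational roots, t = 4 is a root, so (t − 4) divides it; the quotient is 2*t³ − t² − 27*t + 36.
Then t = 3 is a root, so (t − 3) divides it; the quotient is 2*t² + 5*t − 12.
The remaining quadratic factors as (2*t − 3)(t + 4).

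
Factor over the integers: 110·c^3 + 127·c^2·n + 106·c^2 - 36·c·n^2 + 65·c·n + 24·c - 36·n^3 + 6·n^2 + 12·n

Group: 5·c·(22·c^2 - c·n + 8·c - 6·n^2 + 4·n) + (6·n + 3)·(22·c^2 - c·n + 8·c - 6·n^2 + 4·n); both groups contain (22·c^2 - c·n + 8·c - 6·n^2 + 4·n), so (5·c + 6·n + 3) is a factor with cofactor 22·c^2 - c·n + 8·c - 6·n^2 + 4·n.
The cofactor groups again: 22·c^2 - c·n + 8·c - 6·n^2 + 4·n = 2·c·(11·c - 6·n + 4) + n·(11·c - 6·n + 4); both groups contain (11·c - 6·n + 4), giving (2·c + n)·(11·c - 6·n + 4).

(11·c - 6·n + 4)·(2·c + n)·(5·c + 6·n + 3)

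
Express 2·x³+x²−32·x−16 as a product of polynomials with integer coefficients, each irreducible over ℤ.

Trying the rational-root candidates, x = 4 is a root, so (x−4) is a factor; dividing leaves 2·x²+9·x+4.
The remaining quadratic factors as (2·x+1)(x+4).

(2·x+1)·(x+4)·(x−4)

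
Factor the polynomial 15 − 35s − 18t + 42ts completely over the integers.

(6t − 5)(7s − 3)

Group as (42ts − 18t) + (−35s + 15) = 6t(7s − 3) − 5(7s − 3).
Both groups share the factor (7s − 3).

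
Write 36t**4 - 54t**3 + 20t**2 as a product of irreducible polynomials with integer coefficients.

Pull out the common factor 2t**2, then factor the remaining trinomial.

2t**2(3t - 2)(6t - 5)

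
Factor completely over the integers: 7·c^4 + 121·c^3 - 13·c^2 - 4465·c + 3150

(7·c - 5)·(c + 14)·(c + 9)·(c - 5)

Among the possible rational roots, c = 5 is a root, so (c - 5) divides it; the quotient is 7·c^3 + 156·c^2 + 767·c - 630.
Next, c = -9 is a root, giving the factor (c + 9) and quotient 7·c^2 + 93·c - 70.
The remaining quadratic factors as (7·c - 5)(c + 14).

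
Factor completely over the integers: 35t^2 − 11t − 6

(5t − 3)(7t + 2)

Need a pair with product 35·(−6) = −210 and sum −11: that's 10 and −21.
Split the middle term: 35t^2 + 10t − 21t − 6 = 5t(7t + 2) − 3(7t + 2).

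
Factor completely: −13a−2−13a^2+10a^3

(2a+1)(5a+1)(a−2)

By the rational root theorem, a = −1/2 is a root, so (2a+1) divides it; the quotient is 5a^2−9a−2.
The remaining quadratic factors as (a−2)(5a+1).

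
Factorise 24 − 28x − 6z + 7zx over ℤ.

Group as (7zx − 6z) + (−28x + 24) = z(7x − 6) − 4(7x − 6).
Both groups share the factor (7x − 6).

(7x − 6)(z − 4)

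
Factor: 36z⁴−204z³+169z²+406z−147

(2z−7)(3z−1)(6z+7)(z−3)

Testing divisors of the constant over divisors of the leading coefficient, z = 3 is a root, giving the factor (z−3) and quotient 36z³−96z²−119z+49.
Continuing, z = −7/6 is a root, giving the factor (6z+7) and quotient 6z²−23z+7.
The remaining quadratic factors as (3z−1)(2z−7).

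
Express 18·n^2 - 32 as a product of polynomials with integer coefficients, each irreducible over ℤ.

2·(3·n + 4)·(3·n - 4)

Pull out the common factor 2; 9·n^2 - 16 is a difference of squares.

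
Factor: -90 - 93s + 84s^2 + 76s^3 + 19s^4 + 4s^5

(4s + 3)(s + 2)(s - 1)(s^2 + 3s + 15)

Testing divisors of the constant over divisors of the leading coefficient, s = 1 is a root, so (s - 1) is a factor; dividing leaves 4s^4 + 23s^3 + 99s^2 + 183s + 90.
Next, s = -3/4 is a root, so (4s + 3) divides it; the quotient is s^3 + 5s^2 + 21s + 30.
Next, s = -2 is a root, giving the factor (s + 2) and quotient s^2 + 3s + 15.
The quadratic s^2 + 3s + 15 has discriminant -51 < 0 and is irreducible over ℤ.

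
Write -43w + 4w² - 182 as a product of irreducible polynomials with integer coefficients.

Need a pair with product 4·(-182) = -728 and sum -43: that's -56 and 13.
Split the middle term: 4w² - 56w + 13w - 182 = 4w(w - 14) + 13(w - 14).

(4w + 13)(w - 14)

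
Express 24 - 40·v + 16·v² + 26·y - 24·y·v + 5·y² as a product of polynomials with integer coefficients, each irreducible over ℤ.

(5·y - 4·v + 6)·(y - 4·v + 4)

Group: y·(5·y - 4·v + 6) + (-4·v + 4)·(5·y - 4·v + 6); both groups contain (5·y - 4·v + 6).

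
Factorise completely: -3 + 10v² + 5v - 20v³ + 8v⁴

(2v + 1)(2v - 1)(2v - 3)(v - 1)

Trying the rational-root candidates, v = 1 is a root, so (v - 1) divides it; the quotient is 8v³ - 12v² - 2v + 3.
Next, v = -1/2 is a root, so (2v + 1) is a factor; dividing leaves 4v² - 8v + 3.
The remaining quadratic factors as (2v - 1)(2v - 3).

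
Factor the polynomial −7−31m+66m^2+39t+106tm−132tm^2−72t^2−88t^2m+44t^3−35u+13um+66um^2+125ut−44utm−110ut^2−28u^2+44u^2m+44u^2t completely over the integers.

Group: 4u(11ut+11um−7u−22t^2−22tm+25t+11m−7) + (−2t+6m+1)(11ut+11um−7u−22t^2−22tm+25t+11m−7); both groups contain (11ut+11um−7u−22t^2−22tm+25t+11m−7), so (4u−2t+6m+1) is a factor with cofactor 11ut+11um−7u−22t^2−22tm+25t+11m−7.
The cofactor groups again: 11ut+11um−7u−22t^2−22tm+25t+11m−7 = 11t(u−2t+1) + (11m−7)(u−2t+1); both groups contain (u−2t+1), giving (11t+11m−7)(u−2t+1).

(u−2t+1)(11t+11m−7)(4u−2t+6m+1)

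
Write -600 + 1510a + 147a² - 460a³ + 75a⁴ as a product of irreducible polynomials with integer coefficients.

Trying the rational-root candidates, a = 5 is a root, giving the factor (a - 5) and quotient 75a³ - 85a² - 278a + 120.
Next, a = 2/5 is a root, giving the factor (5a - 2) and quotient 15a² - 11a - 60.
The remaining quadratic factors as (3a + 5)(5a - 12).

(3a + 5)(5a - 12)(5a - 2)(a - 5)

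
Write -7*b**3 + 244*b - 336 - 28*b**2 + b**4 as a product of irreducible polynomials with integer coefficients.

(b + 6)*(b - 2)*(b - 4)*(b - 7)

Testing divisors of the constant over divisors of the leading coefficient, b = 7 is a root, so (b - 7) divides it; the quotient is b**3 - 28*b + 48.
Next, b = 2 is a root, so (b - 2) divides it; the quotient is b**2 + 2*b - 24.
The remaining quadratic factors as (b + 6)(b - 4).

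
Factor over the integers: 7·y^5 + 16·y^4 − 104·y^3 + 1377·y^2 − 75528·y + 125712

(7·y − 12)·(y + 12)·(y − 9)·(y^2 + y + 97)

By the rational root theorem, y = −12 is a root, so (y + 12) divides it; the quotient is 7·y^4 − 68·y^3 + 712·y^2 − 7167·y + 10476.
Continuing, y = 9 is a root, so (y − 9) divides it; the quotient is 7·y^3 − 5·y^2 + 667·y − 1164.
Next, y = 12/7 is a root, so (7·y − 12) is a factor; dividing leaves y^2 + y + 97.
The quadratic y^2 + y + 97 has discriminant −387 < 0 and is irreducible over ℤ.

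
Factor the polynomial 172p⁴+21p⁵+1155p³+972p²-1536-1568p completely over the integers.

(3p+4)(7p-8)(p+1)(p²+7p+48)

Testing divisors of the constant over divisors of the leading coefficient, p = -4/3 is a root, so (3p+4) is a factor; dividing leaves 7p⁴+48p³+321p²-104p-384.
Then p = -1 is a root, so (p+1) is a factor; dividing leaves 7p³+41p²+280p-384.
Next, p = 8/7 is a root, so (7p-8) divides it; the quotient is p²+7p+48.
The quadratic p²+7p+48 has discriminant -143 < 0 and is irreducible over ℤ.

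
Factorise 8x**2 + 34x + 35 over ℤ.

Need a pair with product 8·35 = 280 and sum 34: that's 14 and 20.
Split the middle term: 8x**2 + 14x + 20x + 35 = 2x(4x + 7) + 5(4x + 7).

(2x + 5)(4x + 7)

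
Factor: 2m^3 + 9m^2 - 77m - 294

Trying the rational-root candidates, m = -7 is a root, so (m + 7) divides it; the quotient is 2m^2 - 5m - 42.
The remaining quadratic factors as (2m + 7)(m - 6).

(2m + 7)(m + 7)(m - 6)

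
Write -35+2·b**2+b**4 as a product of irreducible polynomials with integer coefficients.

Substitute u = b**2 to get a quadratic in u, then factor.
b**2+7 is irreducible over ℤ (always positive, so no real roots).
b**2-5 is irreducible over ℤ (5 is not a perfect square).

(b**2+7)·(b**2-5)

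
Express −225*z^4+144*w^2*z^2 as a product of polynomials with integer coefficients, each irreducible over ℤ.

Every term has a factor of 9*z^2. Then 16*w^2−25*z^2 = (4*w)² − (5*z)².

9*z^2*(4*w+5*z)*(4*w−5*z)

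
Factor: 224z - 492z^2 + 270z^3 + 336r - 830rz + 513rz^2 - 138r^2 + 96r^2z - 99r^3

-(11r + 15z - 14)(3r + 2z)(3r - 9z + 8)

Group: 11r(-9r^2 + 21rz - 24r + 18z^2 - 16z) + (15z - 14)(-9r^2 + 21rz - 24r + 18z^2 - 16z); both groups contain (-9r^2 + 21rz - 24r + 18z^2 - 16z), so (11r + 15z - 14) is a factor with cofactor -9r^2 + 21rz - 24r + 18z^2 - 16z.
The cofactor groups again: -9r^2 + 21rz - 24r + 18z^2 - 16z = -3r(3r + 2z) + (9z - 8)(3r + 2z); both groups contain (3r + 2z), giving -(3r - 9z + 8)(3r + 2z).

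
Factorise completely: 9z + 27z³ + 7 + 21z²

Group as (27z³ + 9z) + (21z² + 7) = 9z(3z² + 1) + 7(3z² + 1).
Both groups share the factor (3z² + 1).

(9z + 7)(3z² + 1)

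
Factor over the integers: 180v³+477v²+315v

9v(4v+5)(5v+7)

Pull out the common factor 9v, then factor the remaining trinomial.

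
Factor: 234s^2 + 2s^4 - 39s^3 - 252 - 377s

(2s + 1)(s - 4)(s - 7)(s - 9)

Among the possible rational roots, s = -1/2 is a root, giving the factor (2s + 1) and quotient s^3 - 20s^2 + 127s - 252.
Then s = 7 is a root, giving the factor (s - 7) and quotient s^2 - 13s + 36.
The remaining quadratic factors as (s - 9)(s - 4).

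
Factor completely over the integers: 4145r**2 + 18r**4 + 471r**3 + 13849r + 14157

(3r + 13)(6r + 11)(r + 11)(r + 9)

Among the possible rational roots, r = -11 is a root, so (r + 11) is a factor; dividing leaves 18r**3 + 273r**2 + 1142r + 1287.
Then r = -9 is a root, so (r + 9) is a factor; dividing leaves 18r**2 + 111r + 143.
The remaining quadratic factors as (6r + 11)(3r + 13).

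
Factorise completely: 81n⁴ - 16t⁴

Write as (9n²)² − (4t²)², then factor 9n² - 4t² once more.

(3n + 2t)(3n - 2t)(9n² + 4t²)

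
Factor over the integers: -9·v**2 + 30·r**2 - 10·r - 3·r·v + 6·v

(5·r - 3·v)·(6·r + 3·v - 2)

Group: 6·r·(5·r - 3·v) + (3·v - 2)·(5·r - 3·v); both groups contain (5·r - 3·v).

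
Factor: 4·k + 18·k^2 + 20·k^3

Pull out the common factor 2·k, then factor the remaining trinomial.

2·k·(2·k + 1)·(5·k + 2)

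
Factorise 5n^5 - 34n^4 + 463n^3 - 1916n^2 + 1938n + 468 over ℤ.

(5n + 1)(n - 2)(n - 3)(n^2 - 2n + 78)

Trying the rational-root candidates, n = 3 is a root, giving the factor (n - 3) and quotient 5n^4 - 19n^3 + 406n^2 - 698n - 156.
Continuing, n = 2 is a root, giving the factor (n - 2) and quotient 5n^3 - 9n^2 + 388n + 78.
Then n = -1/5 is a root, giving the factor (5n + 1) and quotient n^2 - 2n + 78.
The quadratic n^2 - 2n + 78 has discriminant -308 < 0 and is irreducible over ℤ.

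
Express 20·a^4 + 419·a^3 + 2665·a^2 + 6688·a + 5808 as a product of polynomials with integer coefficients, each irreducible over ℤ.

(4·a + 11)·(5·a + 11)·(a + 12)·(a + 4)

Among the possible rational roots, a = -11/4 is a root, giving the factor (4·a + 11) and quotient 5·a^3 + 91·a^2 + 416·a + 528.
Then a = -12 is a root, giving the factor (a + 12) and quotient 5·a^2 + 31·a + 44.
The remaining quadratic factors as (5·a + 11)(a + 4).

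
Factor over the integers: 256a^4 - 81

Write as (16a^2)² − (9)², then factor 16a^2 - 9 once more.

(4a + 3)(4a - 3)(16a^2 + 9)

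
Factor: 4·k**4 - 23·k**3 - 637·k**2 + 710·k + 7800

(4·k + 13)·(k + 10)·(k - 15)·(k - 4)

Trying the rational-root candidates, k = 4 is a root, so (k - 4) is a factor; dividing leaves 4·k**3 - 7·k**2 - 665·k - 1950.
Continuing, k = 15 is a root, giving the factor (k - 15) and quotient 4·k**2 + 53·k + 130.
The remaining quadratic factors as (k + 10)(4·k + 13).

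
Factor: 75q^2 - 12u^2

Every term has a factor of 3. Then 25q^2 - 4u^2 = (5q)² − (2u)².

3(5q + 2u)(5q - 2u)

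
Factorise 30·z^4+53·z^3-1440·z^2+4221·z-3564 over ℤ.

(5·z-12)·(6·z-11)·(z+9)·(z-3)

By the rational root theorem, z = 11/6 is a root, so (6·z-11) is a factor; dividing leaves 5·z^3+18·z^2-207·z+324.
Then z = 3 is a root, so (z-3) is a factor; dividing leaves 5·z^2+33·z-108.
The remaining quadratic factors as (5·z-12)(z+9).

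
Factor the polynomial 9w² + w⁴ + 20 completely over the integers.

(w² + 4)(w² + 5)

Substitute u = w² to get a quadratic in u, then factor.
w² + 5 is irreducible over ℤ (always positive, so no real roots).
w² + 4 is irreducible over ℤ (sum of squares).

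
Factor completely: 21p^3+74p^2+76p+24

Testing divisors of the constant over divisors of the leading coefficient, p = -6/7 is a root, so (7p+6) divides it; the quotient is 3p^2+8p+4.
The remaining quadratic factors as (p+2)(3p+2).

(3p+2)(7p+6)(p+2)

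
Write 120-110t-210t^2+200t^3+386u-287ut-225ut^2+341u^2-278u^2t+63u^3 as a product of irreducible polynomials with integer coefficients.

(9u-5t+5)(u-5t+4)(7u+8t+6)

Group: 9u(7u^2-27ut+34u-40t^2+2t+24) + (-5t+5)(7u^2-27ut+34u-40t^2+2t+24); both groups contain (7u^2-27ut+34u-40t^2+2t+24), so (9u-5t+5) is a factor with cofactor 7u^2-27ut+34u-40t^2+2t+24.
The cofactor groups again: 7u^2-27ut+34u-40t^2+2t+24 = u(7u+8t+6) + (-5t+4)(7u+8t+6); both groups contain (7u+8t+6), giving (u-5t+4)(7u+8t+6).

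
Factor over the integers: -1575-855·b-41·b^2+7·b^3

(7·b+15)·(b+7)·(b-15)

Trying the rational-root candidates, b = -15/7 is a root, so (7·b+15) is a factor; dividing leaves b^2-8·b-105.
The remaining quadratic factors as (b+7)(b-15).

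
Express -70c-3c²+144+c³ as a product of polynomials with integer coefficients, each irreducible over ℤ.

Among the possible rational roots, c = 9 is a root, so (c-9) divides it; the quotient is c²+6c-16.
The remaining quadratic factors as (c-2)(c+8).

(c+8)(c-2)(c-9)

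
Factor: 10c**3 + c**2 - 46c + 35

(2c + 5)(5c - 7)(c - 1)

Among the possible rational roots, c = 1 is a root, giving the factor (c - 1) and quotient 10c**2 + 11c - 35.
The remaining quadratic factors as (2c + 5)(5c - 7).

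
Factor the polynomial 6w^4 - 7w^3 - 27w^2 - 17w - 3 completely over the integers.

Trying the rational-root candidates, w = -1/3 is a root, so (3w + 1) is a factor; dividing leaves 2w^3 - 3w^2 - 8w - 3.
Next, w = -1 is a root, so (w + 1) is a factor; dividing leaves 2w^2 - 5w - 3.
The remaining quadratic factors as (w - 3)(2w + 1).

(2w + 1)(3w + 1)(w + 1)(w - 3)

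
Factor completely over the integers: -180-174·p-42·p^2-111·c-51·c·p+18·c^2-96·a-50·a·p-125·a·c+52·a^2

Group: 13·a·(4·a-9·c-6·p-12) + (-2·c+7·p+15)·(4·a-9·c-6·p-12); both groups contain (4·a-9·c-6·p-12).

(13·a-2·c+7·p+15)·(4·a-9·c-6·p-12)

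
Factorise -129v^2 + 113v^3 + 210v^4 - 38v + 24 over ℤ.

(2v - 1)(3v + 2)(5v + 4)(7v - 3)

Among the possible rational roots, v = -2/3 is a root, giving the factor (3v + 2) and quotient 70v^3 - 9v^2 - 37v + 12.
Continuing, v = 3/7 is a root, giving the factor (7v - 3) and quotient 10v^2 + 3v - 4.
The remaining quadratic factors as (2v - 1)(5v + 4).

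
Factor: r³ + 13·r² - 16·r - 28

(r + 1)·(r + 14)·(r - 2)

Testing divisors of the constant over divisors of the leading coefficient, r = -14 is a root, so (r + 14) is a factor; dividing leaves r² - r - 2.
The remaining quadratic factors as (r - 2)(r + 1).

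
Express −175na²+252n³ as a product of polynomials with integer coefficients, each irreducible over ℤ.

Every term has a factor of 7n. Then 36n²−25a² = (6n)² − (5a)².

7n(6n−5a)(6n+5a)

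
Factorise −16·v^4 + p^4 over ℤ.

(p + 2·v)·(p − 2·v)·(p^2 + 4·v^2)

(p)⁴ − (2·v)⁴ = ((p)² − (2·v)²)((p)² + (2·v)²); the first factor splits again, the second (p^2 + 4·v^2) is irreducible.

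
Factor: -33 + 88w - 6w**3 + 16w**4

Group as (16w**4 + 88w) + (-6w**3 - 33) = 8w(2w**3 + 11) - 3(2w**3 + 11).
Both groups share the factor (2w**3 + 11).

(8w - 3)(2w**3 + 11)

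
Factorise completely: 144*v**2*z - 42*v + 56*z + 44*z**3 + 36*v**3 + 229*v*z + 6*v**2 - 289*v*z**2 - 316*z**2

(2*v + 11*z - 2)*(3*v - 4*z)*(6*v - z + 7)

Group: 2*v*(18*v**2 - 27*v*z + 21*v + 4*z**2 - 28*z) + (11*z - 2)*(18*v**2 - 27*v*z + 21*v + 4*z**2 - 28*z); both groups contain (18*v**2 - 27*v*z + 21*v + 4*z**2 - 28*z), so (2*v + 11*z - 2) is a factor with cofactor 18*v**2 - 27*v*z + 21*v + 4*z**2 - 28*z.
The cofactor groups again: 18*v**2 - 27*v*z + 21*v + 4*z**2 - 28*z = 3*v*(6*v - z + 7) - 4*z*(6*v - z + 7); both groups contain (6*v - z + 7), giving (3*v - 4*z)*(6*v - z + 7).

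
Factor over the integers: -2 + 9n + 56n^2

(7n + 2)(8n - 1)

Need a pair with product 56·(-2) = -112 and sum 9: that's -7 and 16.
Split the middle term: 56n^2 - 7n + 16n - 2 = 7n(8n - 1) + 2(8n - 1).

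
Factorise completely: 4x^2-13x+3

Need a pair with product 4·3 = 12 and sum -13: that's -1 and -12.
Split the middle term: 4x^2-x - 12x+3 = x(4x-1) - 3(4x-1).

(4x-1)(x-3)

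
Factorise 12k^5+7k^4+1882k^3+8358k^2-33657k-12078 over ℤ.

Trying the rational-root candidates, k = 11/4 is a root, giving the factor (4k-11) and quotient 3k^4+10k^3+498k^2+3459k+1098.
Next, k = -1/3 is a root, so (3k+1) is a factor; dividing leaves k^3+3k^2+165k+1098.
Next, k = -6 is a root, so (k+6) is a factor; dividing leaves k^2-3k+183.
The quadratic k^2-3k+183 has discriminant -723 < 0 and is irreducible over ℤ.

(3k+1)(4k-11)(k+6)(k^2-3k+183)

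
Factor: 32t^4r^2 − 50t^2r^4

Factor out 2t^2r^2, leaving 16t^2 − 25r^2, which is a difference of two squares.

2r^2t^2(4t − 5r)(4t + 5r)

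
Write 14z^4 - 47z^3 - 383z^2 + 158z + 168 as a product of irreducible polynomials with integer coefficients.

(2z + 1)(7z - 6)(z + 4)(z - 7)

Testing divisors of the constant over divisors of the leading coefficient, z = 7 is a root, so (z - 7) is a factor; dividing leaves 14z^3 + 51z^2 - 26z - 24.
Then z = -1/2 is a root, so (2z + 1) is a factor; dividing leaves 7z^2 + 22z - 24.
The remaining quadratic factors as (7z - 6)(z + 4).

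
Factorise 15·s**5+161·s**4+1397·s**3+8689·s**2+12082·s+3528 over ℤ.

(3·s+4)·(5·s+2)·(s+7)·(s**2+2·s+63)

Among the possible rational roots, s = −4/3 is a root, so (3·s+4) divides it; the quotient is 5·s**4+47·s**3+403·s**2+2359·s+882.
Then s = −2/5 is a root, so (5·s+2) divides it; the quotient is s**3+9·s**2+77·s+441.
Then s = −7 is a root, giving the factor (s+7) and quotient s**2+2·s+63.
The quadratic s**2+2·s+63 has discriminant −248 < 0 and is irreducible over ℤ.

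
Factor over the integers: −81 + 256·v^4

(4·v + 3)·(4·v − 3)·(16·v^2 + 9)

Difference of squares twice: with A = 4·v and B = 3, A⁴ − B⁴ = (A² − B²)(A² + B²), and A² − B² factors again.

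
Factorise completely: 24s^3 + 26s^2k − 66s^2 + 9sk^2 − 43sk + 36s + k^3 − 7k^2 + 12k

Group: 4s(6s^2 + 5sk − 12s + k^2 − 4k) + (k − 3)(6s^2 + 5sk − 12s + k^2 − 4k); both groups contain (6s^2 + 5sk − 12s + k^2 − 4k), so (4s + k − 3) is a factor with cofactor 6s^2 + 5sk − 12s + k^2 − 4k.
The cofactor groups again: 6s^2 + 5sk − 12s + k^2 − 4k = 3s(2s + k − 4) + k(2s + k − 4); both groups contain (2s + k − 4), giving (3s + k)(2s + k − 4).

(2s + k − 4)(3s + k)(4s + k − 3)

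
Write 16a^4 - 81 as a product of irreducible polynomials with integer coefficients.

(2a + 3)(2a - 3)(4a^2 + 9)

Write as (4a^2)² − (9)², then factor 4a^2 - 9 once more.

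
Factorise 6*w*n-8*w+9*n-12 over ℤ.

Group as (6*w*n-8*w) + (9*n-12) = 2*w*(3*n-4) + 3*(3*n-4).
Both groups share the factor (3*n-4).

(2*w+3)*(3*n-4)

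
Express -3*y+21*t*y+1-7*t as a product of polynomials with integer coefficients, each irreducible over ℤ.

(3*y-1)*(7*t-1)

Group as (21*t*y-7*t) + (-3*y+1) = 7*t*(3*y-1) - (3*y-1).
Both groups share the factor (3*y-1).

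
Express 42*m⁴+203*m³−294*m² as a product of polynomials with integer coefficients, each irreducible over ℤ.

Pull out the common factor 7*m², then factor the remaining trinomial.

7*m²*(6*m−7)*(m+6)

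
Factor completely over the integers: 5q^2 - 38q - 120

Need a pair with product 5·(-120) = -600 and sum -38: that's -50 and 12.
Split the middle term: 5q^2 - 50q + 12q - 120 = 5q(q - 10) + 12(q - 10).

(5q + 12)(q - 10)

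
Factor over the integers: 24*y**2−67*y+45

(3*y−5)*(8*y−9)

Need a pair with product 24·45 = 1080 and sum −67: that's −40 and −27.
Split the middle term: 24*y**2−40*y − 27*y+45 = 8*y*(3*y−5) − 9*(3*y−5).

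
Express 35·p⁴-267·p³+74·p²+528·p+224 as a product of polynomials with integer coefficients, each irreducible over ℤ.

(5·p+4)·(7·p+4)·(p-2)·(p-7)

Testing divisors of the constant over divisors of the leading coefficient, p = -4/7 is a root, so (7·p+4) is a factor; dividing leaves 5·p³-41·p²+34·p+56.
Next, p = 7 is a root, giving the factor (p-7) and quotient 5·p²-6·p-8.
The remaining quadratic factors as (5·p+4)(p-2).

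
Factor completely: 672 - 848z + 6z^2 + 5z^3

(5z - 4)(z + 14)(z - 12)

Among the possible rational roots, z = -14 is a root, so (z + 14) divides it; the quotient is 5z^2 - 64z + 48.
The remaining quadratic factors as (z - 12)(5z - 4).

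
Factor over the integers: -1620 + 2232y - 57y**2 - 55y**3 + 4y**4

(4y - 3)(y + 6)(y - 10)(y - 9)

Trying the rational-root candidates, y = -6 is a root, so (y + 6) is a factor; dividing leaves 4y**3 - 79y**2 + 417y - 270.
Then y = 10 is a root, so (y - 10) is a factor; dividing leaves 4y**2 - 39y + 27.
The remaining quadratic factors as (y - 9)(4y - 3).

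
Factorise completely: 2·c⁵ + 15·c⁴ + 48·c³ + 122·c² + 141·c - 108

Testing divisors of the constant over divisors of the leading coefficient, c = -3 is a root, so (c + 3) divides it; the quotient is 2·c⁴ + 9·c³ + 21·c² + 59·c - 36.
Next, c = -4 is a root, giving the factor (c + 4) and quotient 2·c³ + c² + 17·c - 9.
Then c = 1/2 is a root, giving the factor (2·c - 1) and quotient c² + c + 9.
The quadratic c² + c + 9 has discriminant -35 < 0 and is irreducible over ℤ.

(2·c - 1)·(c + 3)·(c + 4)·(c² + c + 9)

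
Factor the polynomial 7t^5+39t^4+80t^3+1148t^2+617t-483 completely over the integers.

(7t-3)(t+1)(t+7)(t^2-2t+23)

Among the possible rational roots, t = -7 is a root, giving the factor (t+7) and quotient 7t^4-10t^3+150t^2+98t-69.
Then t = 3/7 is a root, so (7t-3) divides it; the quotient is t^3-t^2+21t+23.
Then t = -1 is a root, so (t+1) is a factor; dividing leaves t^2-2t+23.
The quadratic t^2-2t+23 has discriminant -88 < 0 and is irreducible over ℤ.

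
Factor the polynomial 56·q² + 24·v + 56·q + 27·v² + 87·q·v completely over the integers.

(7·q + 3·v)·(8·q + 9·v + 8)

Group: 7·q·(8·q + 9·v + 8) + 3·v·(8·q + 9·v + 8); both groups contain (8·q + 9·v + 8).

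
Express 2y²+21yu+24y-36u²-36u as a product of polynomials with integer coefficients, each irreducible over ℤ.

Group: 2y(y+12u+12) - 3u(y+12u+12); both groups contain (y+12u+12).

(2y-3u)(y+12u+12)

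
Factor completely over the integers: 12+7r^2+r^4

Substitute u = r^2 to get a quadratic in u, then factor.
r^2+4 is irreducible over ℤ (sum of squares).
r^2+3 is irreducible over ℤ (always positive, so no real roots).

(r^2+3)(r^2+4)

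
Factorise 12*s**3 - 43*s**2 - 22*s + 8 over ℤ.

(3*s + 2)*(4*s - 1)*(s - 4)

Trying the rational-root candidates, s = 1/4 is a root, giving the factor (4*s - 1) and quotient 3*s**2 - 10*s - 8.
The remaining quadratic factors as (3*s + 2)(s - 4).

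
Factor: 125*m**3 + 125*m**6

125*m**3*(m + 1)*(m**2 - m + 1)

Factor out 125*m**3 first: what remains is m**3 + 1.
Recognize a sum of cubes with the parts m and 1.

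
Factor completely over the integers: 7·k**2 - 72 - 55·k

(7·k + 8)·(k - 9)

Need a pair with product 7·(-72) = -504 and sum -55: that's -63 and 8.
Split the middle term: 7·k**2 - 63·k + 8·k - 72 = 7·k·(k - 9) + 8·(k - 9).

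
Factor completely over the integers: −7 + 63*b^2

Every term has a factor of 7. Then 9*b^2 − 1 = (3*b)² − (1)².

7*(3*b + 1)*(3*b − 1)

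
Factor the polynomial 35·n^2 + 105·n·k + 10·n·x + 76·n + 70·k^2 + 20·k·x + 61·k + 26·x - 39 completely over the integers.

(5·n + 10·k + 13)·(7·n + 7·k + 2·x - 3)

Group: 5·n·(7·n + 7·k + 2·x - 3) + (10·k + 13)·(7·n + 7·k + 2·x - 3); both groups contain (7·n + 7·k + 2·x - 3).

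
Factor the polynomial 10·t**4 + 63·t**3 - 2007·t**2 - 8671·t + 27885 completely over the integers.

Testing divisors of the constant over divisors of the leading coefficient, t = 13 is a root, giving the factor (t - 13) and quotient 10·t**3 + 193·t**2 + 502·t - 2145.
Next, t = -15 is a root, so (t + 15) is a factor; dividing leaves 10·t**2 + 43·t - 143.
The remaining quadratic factors as (2·t + 13)(5·t - 11).

(2·t + 13)·(5·t - 11)·(t + 15)·(t - 13)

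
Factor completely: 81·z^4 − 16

(3·z + 2)·(3·z − 2)·(9·z^2 + 4)

Difference of squares twice: with A = 3·z and B = 2, A⁴ − B⁴ = (A² − B²)(A² + B²), and A² − B² factors again.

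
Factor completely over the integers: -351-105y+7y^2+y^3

(y+13)(y+3)(y-9)

Trying the rational-root candidates, y = -3 is a root, so (y+3) divides it; the quotient is y^2+4y-117.
The remaining quadratic factors as (y-9)(y+13).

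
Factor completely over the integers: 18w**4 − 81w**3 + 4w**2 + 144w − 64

(2w − 1)(3w + 4)(3w − 4)(w − 4)

Among the possible rational roots, w = 4 is a root, so (w − 4) divides it; the quotient is 18w**3 − 9w**2 − 32w + 16.
Continuing, w = 4/3 is a root, so (3w − 4) is a factor; dividing leaves 6w**2 + 5w − 4.
The remaining quadratic factors as (3w + 4)(2w − 1).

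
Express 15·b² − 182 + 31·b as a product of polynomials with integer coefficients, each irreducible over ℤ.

(3·b + 14)·(5·b − 13)

Need a pair with product 15·(−182) = −2730 and sum 31: that's 70 and −39.
Split the middle term: 15·b² + 70·b − 39·b − 182 = 5·b·(3·b + 14) − 13·(3·b + 14).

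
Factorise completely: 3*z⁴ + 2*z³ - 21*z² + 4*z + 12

Among the possible rational roots, z = 2 is a root, so (z - 2) divides it; the quotient is 3*z³ + 8*z² - 5*z - 6.
Next, z = -3 is a root, so (z + 3) is a factor; dividing leaves 3*z² - z - 2.
The remaining quadratic factors as (z - 1)(3*z + 2).

(3*z + 2)*(z + 3)*(z - 1)*(z - 2)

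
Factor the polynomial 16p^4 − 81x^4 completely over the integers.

(2p + 3x)(2p − 3x)(4p^2 + 9x^2)

(2p)⁴ − (3x)⁴ = ((2p)² − (3x)²)((2p)² + (3x)²); the first factor splits again, the second (4p^2 + 9x^2) is irreducible.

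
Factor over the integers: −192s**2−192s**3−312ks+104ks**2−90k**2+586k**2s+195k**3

Group: 13k(15k**2+52ks+32s**2) + (−6s−6)(15k**2+52ks+32s**2); both groups contain (15k**2+52ks+32s**2), so (13k−6s−6) is a factor with cofactor 15k**2+52ks+32s**2.
The cofactor groups again: 15k**2+52ks+32s**2 = 3k(5k+4s) + 8s(5k+4s); both groups contain (5k+4s), giving (3k+8s)(5k+4s).

(13k−6s−6)(3k+8s)(5k+4s)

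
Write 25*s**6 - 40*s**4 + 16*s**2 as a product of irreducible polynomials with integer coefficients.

s**2*(5*s**2 - 4)**2

Pull out the common factor s**2, leaving 25*s**4 - 40*s**2 + 16.
Recognize a perfect-square trinomial with the parts 4 and 5*s**2.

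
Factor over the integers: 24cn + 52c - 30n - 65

Group as (24cn + 52c) + (-30n - 65) = 4c(6n + 13) - 5(6n + 13).
Both groups share the factor (6n + 13).

(4c - 5)(6n + 13)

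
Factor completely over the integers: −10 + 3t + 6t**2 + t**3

Testing divisors of the constant over divisors of the leading coefficient, t = −5 is a root, so (t + 5) divides it; the quotient is t**2 + t − 2.
The remaining quadratic factors as (t + 2)(t − 1).

(t + 2)(t + 5)(t − 1)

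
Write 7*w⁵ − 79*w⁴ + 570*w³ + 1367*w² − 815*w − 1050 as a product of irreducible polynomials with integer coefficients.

Trying the rational-root candidates, w = −5/7 is a root, so (7*w + 5) is a factor; dividing leaves w⁴ − 12*w³ + 90*w² + 131*w − 210.
Continuing, w = 1 is a root, giving the factor (w − 1) and quotient w³ − 11*w² + 79*w + 210.
Then w = −2 is a root, so (w + 2) divides it; the quotient is w² − 13*w + 105.
The quadratic w² − 13*w + 105 has discriminant −251 < 0 and is irreducible over ℤ.

(7*w + 5)*(w + 2)*(w − 1)*(w² − 13*w + 105)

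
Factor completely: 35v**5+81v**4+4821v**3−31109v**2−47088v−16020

By the rational root theorem, v = −3/5 is a root, so (5v+3) is a factor; dividing leaves 7v**4+12v**3+957v**2−6796v−5340.
Next, v = −5/7 is a root, so (7v+5) is a factor; dividing leaves v**3+v**2+136v−1068.
Next, v = 6 is a root, so (v−6) divides it; the quotient is v**2+7v+178.
The quadratic v**2+7v+178 has discriminant −663 < 0 and is irreducible over ℤ.

(5v+3)(7v+5)(v−6)(v**2+7v+178)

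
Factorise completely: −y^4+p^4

(p)⁴ − (y)⁴ = ((p)² − (y)²)((p)² + (y)²); the first factor splits again, the second (p^2+y^2) is irreducible.

(p+y)·(p−y)·(p^2+y^2)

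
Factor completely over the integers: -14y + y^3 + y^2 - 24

Among the possible rational roots, y = 4 is a root, giving the factor (y - 4) and quotient y^2 + 5y + 6.
The remaining quadratic factors as (y + 2)(y + 3).

(y + 2)(y + 3)(y - 4)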